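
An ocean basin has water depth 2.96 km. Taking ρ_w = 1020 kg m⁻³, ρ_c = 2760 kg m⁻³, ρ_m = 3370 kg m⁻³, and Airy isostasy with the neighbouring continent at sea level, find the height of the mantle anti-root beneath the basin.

8.44 km

Equating mass per unit area of the two columns: replacing crust with seawater at the top is compensated by replacing crust with mantle at the base: d (ρ_c − ρ_w) = a (ρ_m − ρ_c).
a = d (ρ_c − ρ_w)/(ρ_m − ρ_c) = 2.96 km × 1740/610 = 8.44 km.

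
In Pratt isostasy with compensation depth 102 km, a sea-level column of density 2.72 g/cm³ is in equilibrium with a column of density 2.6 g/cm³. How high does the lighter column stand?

ρ_ref D = ρ (D + h) → h = D (ρ_ref − ρ)/ρ.
h = 102 km × (2.72 − 2.6)/2.6 = 4.71 km.

4.71 km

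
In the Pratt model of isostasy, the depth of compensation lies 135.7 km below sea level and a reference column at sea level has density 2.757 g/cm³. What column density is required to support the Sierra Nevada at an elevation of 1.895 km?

2.72 g/cm³

Pratt balance: ρ_ref D = ρ (D + h).
ρ = ρ_ref D/(D + h) = 2.757 × 135.7 km/(135.7 km + 1.895 km) = 2.72 g/cm³.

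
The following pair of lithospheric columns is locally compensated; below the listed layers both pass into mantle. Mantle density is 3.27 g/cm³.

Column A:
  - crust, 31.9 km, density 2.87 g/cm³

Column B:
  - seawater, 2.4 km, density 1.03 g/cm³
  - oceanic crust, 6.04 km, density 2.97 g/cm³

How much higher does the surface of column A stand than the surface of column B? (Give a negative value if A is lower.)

For any compensation level in the mantle, the mantle terms cancel and isostasy reduces to e = (Σt_A − Σt_B) − (Σ(ρt)_A − Σ(ρt)_B) / ρ_m.
Σt_A = 31.9 km; Σt_B = 8.44 km; Σ(ρt)_A = 91.553; Σ(ρt)_B = 20.4108 (in km·g/cm³).
e = (31.9 − 8.44) − (91.553 − 20.4108) / 3.27 = 1.7 km.

1.7 km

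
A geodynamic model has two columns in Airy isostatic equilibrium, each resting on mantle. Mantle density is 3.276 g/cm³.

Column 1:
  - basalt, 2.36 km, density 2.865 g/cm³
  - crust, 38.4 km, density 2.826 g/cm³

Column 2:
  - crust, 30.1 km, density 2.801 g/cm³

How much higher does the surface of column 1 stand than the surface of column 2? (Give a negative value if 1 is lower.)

For any compensation level in the mantle, the mantle terms cancel and isostasy reduces to e = (Σt_1 − Σt_2) − (Σ(ρt)_1 − Σ(ρt)_2) / ρ_m.
Σt_1 = 40.76 km; Σt_2 = 30.1 km; Σ(ρt)_1 = 115.2798; Σ(ρt)_2 = 84.3101 (in km·g/cm³).
e = (40.76 − 30.1) − (115.2798 − 84.3101) / 3.276 = 1.21 km.

1.21 km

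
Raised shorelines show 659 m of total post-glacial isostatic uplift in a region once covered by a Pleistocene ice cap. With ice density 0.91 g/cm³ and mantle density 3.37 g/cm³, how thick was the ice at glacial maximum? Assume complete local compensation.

2440 m

u = t ρ_ice/ρ_m → t = u ρ_m/ρ_ice = 659 m × 3.37/0.91 = 2440 m.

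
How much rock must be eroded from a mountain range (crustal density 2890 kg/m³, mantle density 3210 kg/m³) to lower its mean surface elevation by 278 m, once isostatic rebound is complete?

2790 m

Net drop Δ = e − u = e − e ρ_c/ρ_m = e (ρ_m − ρ_c)/ρ_m.
e = Δ ρ_m/(ρ_m − ρ_c) = 278 m × 3210/320 = 2790 m.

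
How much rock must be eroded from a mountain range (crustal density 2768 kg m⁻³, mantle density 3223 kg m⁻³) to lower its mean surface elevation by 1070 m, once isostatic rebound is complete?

Net drop Δ = e − u = e − e ρ_c/ρ_m = e (ρ_m − ρ_c)/ρ_m.
e = Δ ρ_m/(ρ_m − ρ_c) = 1070 m × 3223/455 = 7580 m.

7580 m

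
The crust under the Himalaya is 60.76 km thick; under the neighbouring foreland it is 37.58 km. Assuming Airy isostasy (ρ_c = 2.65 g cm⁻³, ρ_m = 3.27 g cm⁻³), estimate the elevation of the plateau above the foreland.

Excess crust Δ = 60.76 km − 37.58 km = 23.18 km, split between elevation h and root r with h + r = Δ.
Airy balance ρ_c h = (ρ_m − ρ_c) r gives r = h ρ_c/(ρ_m − ρ_c), so h (1 + ρ_c/(ρ_m − ρ_c)) = Δ, i.e. h = Δ (ρ_m − ρ_c)/ρ_m.
h = 23.18 km × 0.62/3.27 = 4.39 km.

4.39 km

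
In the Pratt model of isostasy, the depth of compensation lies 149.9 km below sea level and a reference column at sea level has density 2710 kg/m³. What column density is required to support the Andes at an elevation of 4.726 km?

2630 kg/m³

Pratt balance: ρ_ref D = ρ (D + h).
ρ = ρ_ref D/(D + h) = 2710 × 149.9 km/(149.9 km + 4.726 km) = 2630 kg/m³.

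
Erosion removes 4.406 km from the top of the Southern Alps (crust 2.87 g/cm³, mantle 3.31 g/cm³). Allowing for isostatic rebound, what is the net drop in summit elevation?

Rebound u = e ρ_c/ρ_m = 4.406 km × 2.87/3.31 = 3.82 km.
Net surface drop = e − u = 4.406 km − 3.82 km = e (ρ_m − ρ_c)/ρ_m = 0.586 km.

0.586 km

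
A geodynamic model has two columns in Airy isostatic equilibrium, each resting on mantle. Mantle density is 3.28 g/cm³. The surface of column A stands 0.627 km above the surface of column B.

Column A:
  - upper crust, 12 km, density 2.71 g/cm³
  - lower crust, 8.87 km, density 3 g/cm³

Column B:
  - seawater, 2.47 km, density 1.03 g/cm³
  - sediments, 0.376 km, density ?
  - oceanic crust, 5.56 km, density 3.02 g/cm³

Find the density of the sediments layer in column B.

Take the compensation level at the base of the deeper column (depth z_c below the surface of column A) and equate Σ ρ_i t_i down to z_c; mantle fills any gap and the z_c terms cancel.
Column A: 12×2.71 + 8.87×3 + (z_c − 20.87)×3.28
Column B: 0.627×0 + 2.47×1.03 + 0.376×ρ + 5.56×3.02 + (z_c − 0.627 − 8.406)×3.28
The z_c×3.28 term appears on both sides and cancels. Collect the known terms of each column as K = Σ(ρt)_known − 3.28 × (depth of known layers): K_A = 59.13 − 3.28×20.87 = −9.3236; K_B = 19.3353 − 3.28×(0.627 + 8.406) = −10.29294.
Balance: K_A = K_B + 0.376×ρ, so ρ = (K_A − K_B)/0.376 = 0.96934/0.376 = 2.58 g/cm³.

2.58 g/cm³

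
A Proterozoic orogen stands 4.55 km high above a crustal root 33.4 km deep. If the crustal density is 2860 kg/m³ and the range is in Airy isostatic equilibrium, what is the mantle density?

Airy balance: ρ_c h = (ρ_m − ρ_c) r → ρ_m = ρ_c (1 + h/r).
ρ_m = 2860 × (1 + 4.55 km/33.4 km) = 3250 kg/m³.

3250 kg/m³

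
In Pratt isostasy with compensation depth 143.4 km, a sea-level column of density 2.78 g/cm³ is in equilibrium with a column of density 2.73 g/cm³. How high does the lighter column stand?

2.63 km

ρ_ref D = ρ (D + h) → h = D (ρ_ref − ρ)/ρ.
h = 143.4 km × (2.78 − 2.73)/2.73 = 2.63 km.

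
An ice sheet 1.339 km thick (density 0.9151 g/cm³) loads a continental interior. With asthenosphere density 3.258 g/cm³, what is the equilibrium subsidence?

Balancing pressure at the compensation depth: the ice load ρ_ice t is balanced by mantle displaced below, ρ_m s.
s = t ρ_ice / ρ_m = 1.339 km × 0.9151/3.258 = 0.376 km.

0.376 km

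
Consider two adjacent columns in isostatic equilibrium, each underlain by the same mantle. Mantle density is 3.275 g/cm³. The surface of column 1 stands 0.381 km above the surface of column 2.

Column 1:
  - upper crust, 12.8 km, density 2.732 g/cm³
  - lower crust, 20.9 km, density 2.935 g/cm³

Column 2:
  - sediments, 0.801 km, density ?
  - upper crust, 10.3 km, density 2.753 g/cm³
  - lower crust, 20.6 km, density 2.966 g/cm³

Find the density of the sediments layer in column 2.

Take the compensation level at the base of the deeper column (depth z_c below the surface of column 1) and equate Σ ρ_i t_i down to z_c; mantle fills any gap and the z_c terms cancel.
Column 1: 12.8×2.732 + 20.9×2.935 + (z_c − 33.7)×3.275
Column 2: 0.381×0 + 0.801×ρ + 10.3×2.753 + 20.6×2.966 + (z_c − 0.381 − 31.701)×3.275
The z_c×3.275 term appears on both sides and cancels. Collect the known terms of each column as K = Σ(ρt)_known − 3.275 × (depth of known layers): K_1 = 96.3111 − 3.275×33.7 = −14.0564; K_2 = 89.4555 − 3.275×(0.381 + 31.701) = −15.61305.
Balance: K_1 = K_2 + 0.801×ρ, so ρ = (K_1 − K_2)/0.801 = 1.55665/0.801 = 1.94 g/cm³.

1.94 g/cm³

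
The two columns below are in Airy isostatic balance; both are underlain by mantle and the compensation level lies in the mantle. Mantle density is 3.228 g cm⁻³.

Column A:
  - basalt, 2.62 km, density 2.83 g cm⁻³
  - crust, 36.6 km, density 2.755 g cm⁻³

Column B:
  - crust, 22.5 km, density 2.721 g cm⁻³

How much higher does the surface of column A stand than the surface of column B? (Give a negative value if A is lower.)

For any compensation level in the mantle, the mantle terms cancel and isostasy reduces to e = (Σt_A − Σt_B) − (Σ(ρt)_A − Σ(ρt)_B) / ρ_m.
Σt_A = 39.22 km; Σt_B = 22.5 km; Σ(ρt)_A = 108.2476; Σ(ρt)_B = 61.2225 (in km·g cm⁻³).
e = (39.22 − 22.5) − (108.2476 − 61.2225) / 3.228 = 2.15 km.

2.15 km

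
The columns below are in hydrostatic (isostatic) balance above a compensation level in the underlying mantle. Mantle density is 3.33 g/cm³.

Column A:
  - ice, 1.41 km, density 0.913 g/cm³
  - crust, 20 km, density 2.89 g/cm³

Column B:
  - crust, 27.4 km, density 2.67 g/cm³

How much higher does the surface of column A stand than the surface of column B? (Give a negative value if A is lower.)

−1.76 km

For any compensation level in the mantle, the mantle terms cancel and isostasy reduces to e = (Σt_A − Σt_B) − (Σ(ρt)_A − Σ(ρt)_B) / ρ_m.
Σt_A = 21.41 km; Σt_B = 27.4 km; Σ(ρt)_A = 59.08733; Σ(ρt)_B = 73.158 (in km·g/cm³).
e = (21.41 − 27.4) − (59.08733 − 73.158) / 3.33 = −1.76 km.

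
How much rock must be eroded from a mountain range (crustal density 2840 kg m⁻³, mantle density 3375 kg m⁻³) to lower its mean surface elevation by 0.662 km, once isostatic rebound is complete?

Net drop Δ = e − u = e − e ρ_c/ρ_m = e (ρ_m − ρ_c)/ρ_m.
e = Δ ρ_m/(ρ_m − ρ_c) = 0.662 km × 3375/535 = 4.18 km.

4.18 km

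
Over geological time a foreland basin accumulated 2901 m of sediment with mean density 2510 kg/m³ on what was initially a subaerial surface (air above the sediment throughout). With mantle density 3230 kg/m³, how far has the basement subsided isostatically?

2250 m

Subaerial load: s = t ρ_sed / ρ_m = 2901 m × 2510/3230 = 2250 m.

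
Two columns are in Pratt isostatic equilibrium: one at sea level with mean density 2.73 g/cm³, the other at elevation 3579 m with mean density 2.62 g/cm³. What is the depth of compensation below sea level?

ρ_ref D = ρ (D + h) → D (ρ_ref − ρ) = ρ h.
D = ρ h/(ρ_ref − ρ) = 2.62 × 3579 m/(2.73 − 2.62) = 85200 m.

85200 m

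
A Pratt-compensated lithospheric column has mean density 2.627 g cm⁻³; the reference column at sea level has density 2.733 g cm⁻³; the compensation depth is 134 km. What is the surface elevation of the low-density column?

ρ_ref D = ρ (D + h) → h = D (ρ_ref − ρ)/ρ.
h = 134 km × (2.733 − 2.627)/2.627 = 5.41 km.

5.41 km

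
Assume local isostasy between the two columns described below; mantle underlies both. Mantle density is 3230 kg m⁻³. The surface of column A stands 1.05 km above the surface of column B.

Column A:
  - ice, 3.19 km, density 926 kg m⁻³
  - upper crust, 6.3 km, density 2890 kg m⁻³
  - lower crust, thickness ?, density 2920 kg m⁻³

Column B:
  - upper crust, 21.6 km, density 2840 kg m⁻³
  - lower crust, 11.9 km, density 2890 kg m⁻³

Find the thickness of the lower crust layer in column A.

Take the compensation level at the base of the deeper column (depth z_c below the surface of column A) and equate Σ ρ_i t_i down to z_c; mantle fills any gap and the z_c terms cancel.
Column A: 3.19×926 + 6.3×2890 + x×2920 + (z_c − 9.49 − x)×3230
Column B: 1.05×0 + 21.6×2840 + 11.9×2890 + (z_c − 1.05 − 33.5)×3230
The z_c×3230 term appears on both sides and cancels. Collect the known terms of each column as K = Σ(ρt)_known − 3230 × (depth of known layers): K_A = 21160.94 − 3230×9.49 = −9491.76; K_B = 95735 − 3230×(1.05 + 33.5) = −15861.5.
Balance: K_A − x×(3230 − 2920) = K_B, so x = (K_A − K_B)/(3230 − 2920) = 6369.74/310 = 20.5 km.

20.5 km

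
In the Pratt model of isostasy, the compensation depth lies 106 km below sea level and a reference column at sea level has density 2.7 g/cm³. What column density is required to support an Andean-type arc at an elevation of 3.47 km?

2.61 g/cm³

Pratt balance: ρ_ref D = ρ (D + h).
ρ = ρ_ref D/(D + h) = 2.7 × 106 km/(106 km + 3.47 km) = 2.61 g/cm³.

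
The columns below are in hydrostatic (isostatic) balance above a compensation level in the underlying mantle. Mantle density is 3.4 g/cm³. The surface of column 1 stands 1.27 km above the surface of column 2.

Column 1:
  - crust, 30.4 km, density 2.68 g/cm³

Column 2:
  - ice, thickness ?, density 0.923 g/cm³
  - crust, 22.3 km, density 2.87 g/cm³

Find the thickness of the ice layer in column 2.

Take the compensation level at the base of the deeper column (depth z_c below the surface of column 1) and equate Σ ρ_i t_i down to z_c; mantle fills any gap and the z_c terms cancel.
Column 1: 30.4×2.68 + (z_c − 30.4)×3.4
Column 2: 1.27×0 + x×0.923 + 22.3×2.87 + (z_c − 1.27 − 22.3 − x)×3.4
The z_c×3.4 term appears on both sides and cancels. Collect the known terms of each column as K = Σ(ρt)_known − 3.4 × (depth of known layers): K_1 = 81.472 − 3.4×30.4 = −21.888; K_2 = 64.001 − 3.4×(1.27 + 22.3) = −16.137.
Balance: K_1 = K_2 − x×(3.4 − 0.923), so x = (K_2 − K_1)/(3.4 − 0.923) = 5.751/2.477 = 2.32 km.

2.32 km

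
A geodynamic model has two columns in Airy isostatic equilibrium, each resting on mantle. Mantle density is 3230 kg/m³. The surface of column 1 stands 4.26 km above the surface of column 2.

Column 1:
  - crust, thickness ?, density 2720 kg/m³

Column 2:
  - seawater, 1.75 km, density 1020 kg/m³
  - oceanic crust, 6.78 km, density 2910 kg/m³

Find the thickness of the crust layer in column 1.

38.8 km

Take the compensation level at the base of the deeper column (depth z_c below the surface of column 1) and equate Σ ρ_i t_i down to z_c; mantle fills any gap and the z_c terms cancel.
Column 1: x×2720 + (z_c − 0 − x)×3230
Column 2: 4.26×0 + 1.75×1020 + 6.78×2910 + (z_c − 4.26 − 8.53)×3230
The z_c×3230 term appears on both sides and cancels. Collect the known terms of each column as K = Σ(ρt)_known − 3230 × (depth of known layers): K_1 = 0 − 3230×0 = 0; K_2 = 21514.8 − 3230×(4.26 + 8.53) = −19796.9.
Balance: K_1 − x×(3230 − 2720) = K_2, so x = (K_1 − K_2)/(3230 − 2720) = 19796.9/510 = 38.8 km.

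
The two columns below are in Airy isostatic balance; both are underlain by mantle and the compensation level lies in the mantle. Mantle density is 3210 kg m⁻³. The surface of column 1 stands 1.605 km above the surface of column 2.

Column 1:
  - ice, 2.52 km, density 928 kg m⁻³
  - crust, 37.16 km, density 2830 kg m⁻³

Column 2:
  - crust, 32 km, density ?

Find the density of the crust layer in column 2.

Take the compensation level at the base of the deeper column (depth z_c below the surface of column 1) and equate Σ ρ_i t_i down to z_c; mantle fills any gap and the z_c terms cancel.
Column 1: 2.52×928 + 37.16×2830 + (z_c − 39.68)×3210
Column 2: 1.605×0 + 32×ρ + (z_c − 1.605 − 32)×3210
The z_c×3210 term appears on both sides and cancels. Collect the known terms of each column as K = Σ(ρt)_known − 3210 × (depth of known layers): K_1 = 107501.36 − 3210×39.68 = −19871.44; K_2 = 0 − 3210×(1.605 + 32) = −107872.05.
Balance: K_1 = K_2 + 32×ρ, so ρ = (K_1 − K_2)/32 = 88000.6/32 = 2750 kg m⁻³.

2750 kg m⁻³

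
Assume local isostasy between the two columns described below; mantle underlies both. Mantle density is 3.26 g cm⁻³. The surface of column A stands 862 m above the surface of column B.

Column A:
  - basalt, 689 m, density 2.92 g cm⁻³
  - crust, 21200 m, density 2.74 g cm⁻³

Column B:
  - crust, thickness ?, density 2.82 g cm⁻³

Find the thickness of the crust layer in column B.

19200 m

Take the compensation level at the base of the deeper column (depth z_c below the surface of column A) and equate Σ ρ_i t_i down to z_c; mantle fills any gap and the z_c terms cancel.
Column A: 689×2.92 + 21200×2.74 + (z_c − 21889)×3.26
Column B: 862×0 + x×2.82 + (z_c − 862 − 0 − x)×3.26
The z_c×3.26 term appears on both sides and cancels. Collect the known terms of each column as K = Σ(ρt)_known − 3.26 × (depth of known layers): K_A = 60099.88 − 3.26×21889 = −11258.26; K_B = 0 − 3.26×(862 + 0) = −2810.12.
Balance: K_A = K_B − x×(3.26 − 2.82), so x = (K_B − K_A)/(3.26 − 2.82) = 8448.14/0.44 = 19200 m.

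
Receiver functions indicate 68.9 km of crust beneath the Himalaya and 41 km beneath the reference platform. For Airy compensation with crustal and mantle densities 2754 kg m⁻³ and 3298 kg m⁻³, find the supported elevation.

4.6 km

Excess crust Δ = 68.9 km − 41 km = 27.9 km, split between elevation h and root r with h + r = Δ.
Airy balance ρ_c h = (ρ_m − ρ_c) r gives r = h ρ_c/(ρ_m − ρ_c), so h (1 + ρ_c/(ρ_m − ρ_c)) = Δ, i.e. h = Δ (ρ_m − ρ_c)/ρ_m.
h = 27.9 km × 544/3298 = 4.6 km.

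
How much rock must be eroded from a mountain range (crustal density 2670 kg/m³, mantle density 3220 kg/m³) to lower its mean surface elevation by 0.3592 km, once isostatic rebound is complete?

2.1 km

Net drop Δ = e − u = e − e ρ_c/ρ_m = e (ρ_m − ρ_c)/ρ_m.
e = Δ ρ_m/(ρ_m − ρ_c) = 0.3592 km × 3220/550 = 2.1 km.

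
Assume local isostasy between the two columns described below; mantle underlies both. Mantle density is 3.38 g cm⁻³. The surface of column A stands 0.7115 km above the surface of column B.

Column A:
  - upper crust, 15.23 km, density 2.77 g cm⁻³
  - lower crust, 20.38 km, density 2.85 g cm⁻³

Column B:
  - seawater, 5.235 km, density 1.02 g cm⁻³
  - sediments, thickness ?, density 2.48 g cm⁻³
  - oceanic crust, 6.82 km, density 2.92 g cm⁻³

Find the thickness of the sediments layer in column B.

Take the compensation level at the base of the deeper column (depth z_c below the surface of column A) and equate Σ ρ_i t_i down to z_c; mantle fills any gap and the z_c terms cancel.
Column A: 15.23×2.77 + 20.38×2.85 + (z_c − 35.61)×3.38
Column B: 0.7115×0 + 5.235×1.02 + x×2.48 + 6.82×2.92 + (z_c − 0.7115 − 12.055 − x)×3.38
The z_c×3.38 term appears on both sides and cancels. Collect the known terms of each column as K = Σ(ρt)_known − 3.38 × (depth of known layers): K_A = 100.2701 − 3.38×35.61 = −20.0917; K_B = 25.2541 − 3.38×(0.7115 + 12.055) = −17.89667.
Balance: K_A = K_B − x×(3.38 − 2.48), so x = (K_B − K_A)/(3.38 − 2.48) = 2.19503/0.9 = 2.44 km.

2.44 km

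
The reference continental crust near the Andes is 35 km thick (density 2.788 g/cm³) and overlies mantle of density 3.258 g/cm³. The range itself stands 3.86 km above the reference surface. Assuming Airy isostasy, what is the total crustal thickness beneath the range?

61.8 km

Root depth r = h ρ_c / (ρ_m − ρ_c) = 3.86 km × 2.788 / 0.47 = 22.9 km.
Total thickness = T + h + r = 35 km + 3.86 km + 22.9 km = 61.8 km.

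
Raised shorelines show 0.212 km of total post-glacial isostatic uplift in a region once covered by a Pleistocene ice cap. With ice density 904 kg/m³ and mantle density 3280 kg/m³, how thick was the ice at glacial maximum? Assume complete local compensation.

0.769 km

u = t ρ_ice/ρ_m → t = u ρ_m/ρ_ice = 0.212 km × 3280/904 = 0.769 km.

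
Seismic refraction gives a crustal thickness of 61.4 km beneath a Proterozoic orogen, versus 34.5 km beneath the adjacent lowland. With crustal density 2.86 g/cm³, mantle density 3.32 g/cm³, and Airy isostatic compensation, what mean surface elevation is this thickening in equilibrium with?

Excess crust Δ = 61.4 km − 34.5 km = 26.9 km, split between elevation h and root r with h + r = Δ.
Airy balance ρ_c h = (ρ_m − ρ_c) r gives r = h ρ_c/(ρ_m − ρ_c), so h (1 + ρ_c/(ρ_m − ρ_c)) = Δ, i.e. h = Δ (ρ_m − ρ_c)/ρ_m.
h = 26.9 km × 0.46/3.32 = 3.73 km.

3.73 km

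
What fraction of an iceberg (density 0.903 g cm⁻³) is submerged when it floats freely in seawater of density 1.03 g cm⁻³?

0.877

Submerged fraction = ρ_obj/ρ_fluid = 0.903/1.03 = 0.877.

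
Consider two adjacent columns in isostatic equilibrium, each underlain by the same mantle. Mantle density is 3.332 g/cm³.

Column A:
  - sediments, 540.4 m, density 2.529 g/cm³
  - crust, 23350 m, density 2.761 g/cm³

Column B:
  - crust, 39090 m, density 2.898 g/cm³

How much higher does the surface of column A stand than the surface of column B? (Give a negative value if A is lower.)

−960 m

For any compensation level in the mantle, the mantle terms cancel and isostasy reduces to e = (Σt_A − Σt_B) − (Σ(ρt)_A − Σ(ρt)_B) / ρ_m.
Σt_A = 23890.4 m; Σt_B = 39090 m; Σ(ρt)_A = 65836.0216; Σ(ρt)_B = 113282.82 (in m·g/cm³).
e = (23890.4 − 39090) − (65836.0216 − 113282.82) / 3.332 = −960 m.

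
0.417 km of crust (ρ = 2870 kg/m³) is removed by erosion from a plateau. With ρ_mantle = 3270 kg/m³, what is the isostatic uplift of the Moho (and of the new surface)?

0.366 km

Unloading: uplift u = e ρ_c/ρ_m = 0.417 km × 2870/3270 = 0.366 km.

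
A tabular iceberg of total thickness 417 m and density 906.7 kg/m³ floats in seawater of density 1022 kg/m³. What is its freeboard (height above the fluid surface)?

47 m

Floating equilibrium: submerged depth d = t ρ_obj/ρ_fluid = 417 m × 906.7/1022 = 370 m.
Freeboard = t − d = 417 m − 370 m = 47 m.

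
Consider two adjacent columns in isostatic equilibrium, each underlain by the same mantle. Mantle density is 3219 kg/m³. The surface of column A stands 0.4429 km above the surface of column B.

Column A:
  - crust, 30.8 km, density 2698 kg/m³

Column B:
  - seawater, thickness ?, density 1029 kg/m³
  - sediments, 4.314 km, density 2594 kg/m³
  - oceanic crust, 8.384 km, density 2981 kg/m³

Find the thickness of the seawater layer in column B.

Take the compensation level at the base of the deeper column (depth z_c below the surface of column A) and equate Σ ρ_i t_i down to z_c; mantle fills any gap and the z_c terms cancel.
Column A: 30.8×2698 + (z_c − 30.8)×3219
Column B: 0.4429×0 + x×1029 + 4.314×2594 + 8.384×2981 + (z_c − 0.4429 − 12.698 − x)×3219
The z_c×3219 term appears on both sides and cancels. Collect the known terms of each column as K = Σ(ρt)_known − 3219 × (depth of known layers): K_A = 83098.4 − 3219×30.8 = −16046.8; K_B = 36183.22 − 3219×(0.4429 + 12.698) = −6117.3371.
Balance: K_A = K_B − x×(3219 − 1029), so x = (K_B − K_A)/(3219 − 1029) = 9929.46/2190 = 4.53 km.

4.53 km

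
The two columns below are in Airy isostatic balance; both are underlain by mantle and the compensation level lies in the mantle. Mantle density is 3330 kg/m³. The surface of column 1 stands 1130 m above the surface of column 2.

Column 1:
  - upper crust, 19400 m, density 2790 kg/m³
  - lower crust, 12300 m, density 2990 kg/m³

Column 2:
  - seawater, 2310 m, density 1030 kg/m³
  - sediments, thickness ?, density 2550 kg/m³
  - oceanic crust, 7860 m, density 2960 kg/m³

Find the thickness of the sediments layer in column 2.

3430 m

Take the compensation level at the base of the deeper column (depth z_c below the surface of column 1) and equate Σ ρ_i t_i down to z_c; mantle fills any gap and the z_c terms cancel.
Column 1: 19400×2790 + 12300×2990 + (z_c − 31700)×3330
Column 2: 1130×0 + 2310×1030 + x×2550 + 7860×2960 + (z_c − 1130 − 10170 − x)×3330
The z_c×3330 term appears on both sides and cancels. Collect the known terms of each column as K = Σ(ρt)_known − 3330 × (depth of known layers): K_1 = 90903000 − 3330×31700 = −14658000; K_2 = 25644900 − 3330×(1130 + 10170) = −11984100.
Balance: K_1 = K_2 − x×(3330 − 2550), so x = (K_2 − K_1)/(3330 − 2550) = 2673900/780 = 3430 m.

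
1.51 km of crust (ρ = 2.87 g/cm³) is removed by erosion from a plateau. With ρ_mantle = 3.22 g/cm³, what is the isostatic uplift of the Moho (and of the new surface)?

1.35 km

Unloading: uplift u = e ρ_c/ρ_m = 1.51 km × 2.87/3.22 = 1.35 km.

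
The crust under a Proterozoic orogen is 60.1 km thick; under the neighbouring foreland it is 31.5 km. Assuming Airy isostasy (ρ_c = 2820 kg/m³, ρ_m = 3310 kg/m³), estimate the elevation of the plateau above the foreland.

4.23 km

Excess crust Δ = 60.1 km − 31.5 km = 28.6 km, split between elevation h and root r with h + r = Δ.
Airy balance ρ_c h = (ρ_m − ρ_c) r gives r = h ρ_c/(ρ_m − ρ_c), so h (1 + ρ_c/(ρ_m − ρ_c)) = Δ, i.e. h = Δ (ρ_m − ρ_c)/ρ_m.
h = 28.6 km × 490/3310 = 4.23 km.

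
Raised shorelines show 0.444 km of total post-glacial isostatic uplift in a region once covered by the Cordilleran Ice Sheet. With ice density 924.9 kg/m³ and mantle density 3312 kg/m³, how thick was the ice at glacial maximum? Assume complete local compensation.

u = t ρ_ice/ρ_m → t = u ρ_m/ρ_ice = 0.444 km × 3312/924.9 = 1.59 km.

1.59 km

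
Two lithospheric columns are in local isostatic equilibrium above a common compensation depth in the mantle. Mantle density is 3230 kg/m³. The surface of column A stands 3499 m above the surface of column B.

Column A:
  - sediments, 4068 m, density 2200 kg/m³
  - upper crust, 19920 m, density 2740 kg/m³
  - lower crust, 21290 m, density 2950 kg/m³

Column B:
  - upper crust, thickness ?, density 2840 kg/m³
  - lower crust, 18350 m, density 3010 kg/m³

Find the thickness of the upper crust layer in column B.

11700 m

Take the compensation level at the base of the deeper column (depth z_c below the surface of column A) and equate Σ ρ_i t_i down to z_c; mantle fills any gap and the z_c terms cancel.
Column A: 4068×2200 + 19920×2740 + 21290×2950 + (z_c − 45278)×3230
Column B: 3499×0 + x×2840 + 18350×3010 + (z_c − 3499 − 18350 − x)×3230
The z_c×3230 term appears on both sides and cancels. Collect the known terms of each column as K = Σ(ρt)_known − 3230 × (depth of known layers): K_A = 126335900 − 3230×45278 = −19912040; K_B = 55233500 − 3230×(3499 + 18350) = −15338770.
Balance: K_A = K_B − x×(3230 − 2840), so x = (K_B − K_A)/(3230 − 2840) = 4573270/390 = 11700 m.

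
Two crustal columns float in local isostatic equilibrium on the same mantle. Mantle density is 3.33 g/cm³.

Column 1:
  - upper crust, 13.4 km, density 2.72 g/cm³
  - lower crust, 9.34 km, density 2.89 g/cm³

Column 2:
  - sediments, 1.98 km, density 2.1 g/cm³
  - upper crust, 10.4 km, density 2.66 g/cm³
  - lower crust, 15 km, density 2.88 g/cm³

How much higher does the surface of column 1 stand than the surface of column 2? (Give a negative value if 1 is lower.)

For any compensation level in the mantle, the mantle terms cancel and isostasy reduces to e = (Σt_1 − Σt_2) − (Σ(ρt)_1 − Σ(ρt)_2) / ρ_m.
Σt_1 = 22.74 km; Σt_2 = 27.38 km; Σ(ρt)_1 = 63.4406; Σ(ρt)_2 = 75.022 (in km·g/cm³).
e = (22.74 − 27.38) − (63.4406 − 75.022) / 3.33 = −1.16 km.

−1.16 km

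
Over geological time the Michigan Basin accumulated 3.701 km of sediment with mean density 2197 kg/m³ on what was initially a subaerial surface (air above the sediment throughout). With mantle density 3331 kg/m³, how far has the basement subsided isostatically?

Subaerial load: s = t ρ_sed / ρ_m = 3.701 km × 2197/3331 = 2.44 km.

2.44 km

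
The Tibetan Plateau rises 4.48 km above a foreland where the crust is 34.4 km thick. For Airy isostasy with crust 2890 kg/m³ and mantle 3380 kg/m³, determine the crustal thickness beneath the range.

Root depth r = h ρ_c / (ρ_m − ρ_c) = 4.48 km × 2890 / 490 = 26.42 km.
Total thickness = T + h + r = 34.4 km + 4.48 km + 26.42 km = 65.3 km.

65.3 km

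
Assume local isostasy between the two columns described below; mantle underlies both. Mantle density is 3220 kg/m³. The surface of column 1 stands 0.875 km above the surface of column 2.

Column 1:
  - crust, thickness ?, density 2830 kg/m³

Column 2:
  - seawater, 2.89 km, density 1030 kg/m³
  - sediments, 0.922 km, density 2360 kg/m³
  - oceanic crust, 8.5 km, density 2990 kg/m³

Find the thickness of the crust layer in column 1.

30.5 km

Take the compensation level at the base of the deeper column (depth z_c below the surface of column 1) and equate Σ ρ_i t_i down to z_c; mantle fills any gap and the z_c terms cancel.
Column 1: x×2830 + (z_c − 0 − x)×3220
Column 2: 0.875×0 + 2.89×1030 + 0.922×2360 + 8.5×2990 + (z_c − 0.875 − 12.312)×3220
The z_c×3220 term appears on both sides and cancels. Collect the known terms of each column as K = Σ(ρt)_known − 3220 × (depth of known layers): K_1 = 0 − 3220×0 = 0; K_2 = 30567.62 − 3220×(0.875 + 12.312) = −11894.52.
Balance: K_1 − x×(3220 − 2830) = K_2, so x = (K_1 − K_2)/(3220 − 2830) = 11894.5/390 = 30.5 km.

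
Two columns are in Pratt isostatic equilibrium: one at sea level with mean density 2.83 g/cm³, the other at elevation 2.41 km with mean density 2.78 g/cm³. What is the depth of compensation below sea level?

ρ_ref D = ρ (D + h) → D (ρ_ref − ρ) = ρ h.
D = ρ h/(ρ_ref − ρ) = 2.78 × 2.41 km/(2.83 − 2.78) = 134 km.

134 km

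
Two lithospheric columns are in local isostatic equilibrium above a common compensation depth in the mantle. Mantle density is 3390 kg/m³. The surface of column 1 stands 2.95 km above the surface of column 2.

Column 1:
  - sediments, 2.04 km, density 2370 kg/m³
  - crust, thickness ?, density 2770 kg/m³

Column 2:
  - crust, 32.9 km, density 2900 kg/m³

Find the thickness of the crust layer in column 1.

38.8 km

Take the compensation level at the base of the deeper column (depth z_c below the surface of column 1) and equate Σ ρ_i t_i down to z_c; mantle fills any gap and the z_c terms cancel.
Column 1: 2.04×2370 + x×2770 + (z_c − 2.04 − x)×3390
Column 2: 2.95×0 + 32.9×2900 + (z_c − 2.95 − 32.9)×3390
The z_c×3390 term appears on both sides and cancels. Collect the known terms of each column as K = Σ(ρt)_known − 3390 × (depth of known layers): K_1 = 4834.8 − 3390×2.04 = −2080.8; K_2 = 95410 − 3390×(2.95 + 32.9) = −26121.5.
Balance: K_1 − x×(3390 − 2770) = K_2, so x = (K_1 − K_2)/(3390 − 2770) = 24040.7/620 = 38.8 km.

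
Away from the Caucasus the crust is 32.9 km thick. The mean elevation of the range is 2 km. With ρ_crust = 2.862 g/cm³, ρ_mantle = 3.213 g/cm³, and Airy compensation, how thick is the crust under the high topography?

51.2 km

Root depth r = h ρ_c / (ρ_m − ρ_c) = 2 km × 2.862 / 0.351 = 16.31 km.
Total thickness = T + h + r = 32.9 km + 2 km + 16.31 km = 51.2 km.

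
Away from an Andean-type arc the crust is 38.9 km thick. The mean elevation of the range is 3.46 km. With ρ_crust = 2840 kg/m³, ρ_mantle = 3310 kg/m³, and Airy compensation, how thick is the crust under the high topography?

63.3 km

Root depth r = h ρ_c / (ρ_m − ρ_c) = 3.46 km × 2840 / 470 = 20.91 km.
Total thickness = T + h + r = 38.9 km + 3.46 km + 20.91 km = 63.3 km.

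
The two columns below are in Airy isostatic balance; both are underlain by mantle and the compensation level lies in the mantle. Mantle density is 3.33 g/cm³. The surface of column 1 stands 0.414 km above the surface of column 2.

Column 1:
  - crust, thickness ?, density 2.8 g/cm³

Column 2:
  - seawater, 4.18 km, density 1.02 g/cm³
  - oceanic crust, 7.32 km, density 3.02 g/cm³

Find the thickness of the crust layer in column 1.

25.1 km

Take the compensation level at the base of the deeper column (depth z_c below the surface of column 1) and equate Σ ρ_i t_i down to z_c; mantle fills any gap and the z_c terms cancel.
Column 1: x×2.8 + (z_c − 0 − x)×3.33
Column 2: 0.414×0 + 4.18×1.02 + 7.32×3.02 + (z_c − 0.414 − 11.5)×3.33
The z_c×3.33 term appears on both sides and cancels. Collect the known terms of each column as K = Σ(ρt)_known − 3.33 × (depth of known layers): K_1 = 0 − 3.33×0 = 0; K_2 = 26.37 − 3.33×(0.414 + 11.5) = −13.30362.
Balance: K_1 − x×(3.33 − 2.8) = K_2, so x = (K_1 − K_2)/(3.33 − 2.8) = 13.3036/0.53 = 25.1 km.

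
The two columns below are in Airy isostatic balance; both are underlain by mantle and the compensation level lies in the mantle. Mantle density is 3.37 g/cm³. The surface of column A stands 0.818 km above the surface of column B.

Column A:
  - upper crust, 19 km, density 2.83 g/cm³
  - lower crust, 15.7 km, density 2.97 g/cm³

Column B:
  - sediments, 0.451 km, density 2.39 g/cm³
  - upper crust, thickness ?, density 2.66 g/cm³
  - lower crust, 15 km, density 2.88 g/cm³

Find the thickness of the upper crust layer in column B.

8.44 km

Take the compensation level at the base of the deeper column (depth z_c below the surface of column A) and equate Σ ρ_i t_i down to z_c; mantle fills any gap and the z_c terms cancel.
Column A: 19×2.83 + 15.7×2.97 + (z_c − 34.7)×3.37
Column B: 0.818×0 + 0.451×2.39 + x×2.66 + 15×2.88 + (z_c − 0.818 − 15.451 − x)×3.37
The z_c×3.37 term appears on both sides and cancels. Collect the known terms of each column as K = Σ(ρt)_known − 3.37 × (depth of known layers): K_A = 100.399 − 3.37×34.7 = −16.54; K_B = 44.27789 − 3.37×(0.818 + 15.451) = −10.54864.
Balance: K_A = K_B − x×(3.37 − 2.66), so x = (K_B − K_A)/(3.37 − 2.66) = 5.99136/0.71 = 8.44 km.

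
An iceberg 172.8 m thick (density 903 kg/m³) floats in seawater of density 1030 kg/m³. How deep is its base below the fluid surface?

Draft d = t ρ_obj/ρ_fluid = 172.8 m × 903/1030 = 151 m.

151 m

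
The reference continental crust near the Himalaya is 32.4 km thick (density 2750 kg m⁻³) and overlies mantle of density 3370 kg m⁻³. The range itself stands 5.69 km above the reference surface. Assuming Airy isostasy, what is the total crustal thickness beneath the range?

63.3 km

Root depth r = h ρ_c / (ρ_m − ρ_c) = 5.69 km × 2750 / 620 = 25.24 km.
Total thickness = T + h + r = 32.4 km + 5.69 km + 25.24 km = 63.3 km.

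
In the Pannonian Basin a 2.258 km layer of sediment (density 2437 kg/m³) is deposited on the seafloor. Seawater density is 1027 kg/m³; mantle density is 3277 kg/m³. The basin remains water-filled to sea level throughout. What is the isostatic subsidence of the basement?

Submarine loading: the sediment displaces seawater, and the subsidence is in turn flooded, so s (ρ_m − ρ_w) = t (ρ_sed − ρ_w).
s = 2.258 km × (2437 − 1027) / (3277 − 1027) = 1.42 km.

1.42 km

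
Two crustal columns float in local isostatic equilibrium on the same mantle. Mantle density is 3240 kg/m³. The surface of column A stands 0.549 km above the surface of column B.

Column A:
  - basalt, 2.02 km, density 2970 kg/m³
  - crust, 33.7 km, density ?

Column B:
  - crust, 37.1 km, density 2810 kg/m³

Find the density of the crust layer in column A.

Take the compensation level at the base of the deeper column (depth z_c below the surface of column A) and equate Σ ρ_i t_i down to z_c; mantle fills any gap and the z_c terms cancel.
Column A: 2.02×2970 + 33.7×ρ + (z_c − 35.72)×3240
Column B: 0.549×0 + 37.1×2810 + (z_c − 0.549 − 37.1)×3240
The z_c×3240 term appears on both sides and cancels. Collect the known terms of each column as K = Σ(ρt)_known − 3240 × (depth of known layers): K_A = 5999.4 − 3240×35.72 = −109733.4; K_B = 104251 − 3240×(0.549 + 37.1) = −17731.76.
Balance: K_A + 33.7×ρ = K_B, so ρ = (K_B − K_A)/33.7 = 92001.6/33.7 = 2730 kg/m³.

2730 kg/m³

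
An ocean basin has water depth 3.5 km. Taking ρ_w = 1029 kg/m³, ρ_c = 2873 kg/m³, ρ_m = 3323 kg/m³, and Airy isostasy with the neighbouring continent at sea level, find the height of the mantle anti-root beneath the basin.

For local isostatic compensation: replacing crust with seawater at the top is compensated by replacing crust with mantle at the base: d (ρ_c − ρ_w) = a (ρ_m − ρ_c).
a = d (ρ_c − ρ_w)/(ρ_m − ρ_c) = 3.5 km × 1844/450 = 14.3 km.

14.3 km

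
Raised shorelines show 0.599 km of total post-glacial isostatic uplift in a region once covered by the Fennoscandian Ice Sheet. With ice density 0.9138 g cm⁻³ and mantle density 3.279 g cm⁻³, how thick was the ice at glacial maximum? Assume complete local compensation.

2.15 km

u = t ρ_ice/ρ_m → t = u ρ_m/ρ_ice = 0.599 km × 3.279/0.9138 = 2.15 km.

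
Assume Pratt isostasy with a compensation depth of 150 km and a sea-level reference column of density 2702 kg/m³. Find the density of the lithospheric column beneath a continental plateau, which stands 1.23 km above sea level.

2680 kg/m³

Pratt balance: ρ_ref D = ρ (D + h).
ρ = ρ_ref D/(D + h) = 2702 × 150 km/(150 km + 1.23 km) = 2680 kg/m³.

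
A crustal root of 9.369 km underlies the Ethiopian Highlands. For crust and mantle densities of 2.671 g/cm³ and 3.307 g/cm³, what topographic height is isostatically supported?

2.23 km

Isostatic balance requires: ρ_c h = (ρ_m − ρ_c) r.
h = r (ρ_m − ρ_c) / ρ_c = 9.369 km × (3.307 − 2.671) / 2.671 = 2.23 km.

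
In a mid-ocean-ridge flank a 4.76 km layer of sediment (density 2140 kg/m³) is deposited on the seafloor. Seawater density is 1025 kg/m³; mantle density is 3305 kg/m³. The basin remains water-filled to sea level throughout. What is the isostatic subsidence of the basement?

Submarine loading: the sediment displaces seawater, and the subsidence is in turn flooded, so s (ρ_m − ρ_w) = t (ρ_sed − ρ_w).
s = 4.76 km × (2140 − 1025) / (3305 − 1025) = 2.33 km.

2.33 km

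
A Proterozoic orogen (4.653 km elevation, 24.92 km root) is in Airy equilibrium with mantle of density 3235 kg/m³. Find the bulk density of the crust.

2730 kg/m³

ρ_c h = (ρ_m − ρ_c) r → ρ_c (h + r) = ρ_m r → ρ_c = ρ_m r / (h + r).
ρ_c = 3235 × 24.92 km / (4.653 km + 24.92 km) = 2730 kg/m³.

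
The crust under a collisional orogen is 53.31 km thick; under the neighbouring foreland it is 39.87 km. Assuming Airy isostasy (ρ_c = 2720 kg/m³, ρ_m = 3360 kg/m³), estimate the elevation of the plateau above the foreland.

2.56 km

Excess crust Δ = 53.31 km − 39.87 km = 13.44 km, split between elevation h and root r with h + r = Δ.
Airy balance ρ_c h = (ρ_m − ρ_c) r gives r = h ρ_c/(ρ_m − ρ_c), so h (1 + ρ_c/(ρ_m − ρ_c)) = Δ, i.e. h = Δ (ρ_m − ρ_c)/ρ_m.
h = 13.44 km × 640/3360 = 2.56 km.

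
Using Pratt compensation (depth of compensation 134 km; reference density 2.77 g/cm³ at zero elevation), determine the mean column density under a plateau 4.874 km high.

Pratt balance: ρ_ref D = ρ (D + h).
ρ = ρ_ref D/(D + h) = 2.77 × 134 km/(134 km + 4.874 km) = 2.67 g/cm³.

2.67 g/cm³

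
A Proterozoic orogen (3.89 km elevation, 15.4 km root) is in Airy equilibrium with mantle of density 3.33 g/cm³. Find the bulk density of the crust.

2.66 g/cm³

ρ_c h = (ρ_m − ρ_c) r → ρ_c (h + r) = ρ_m r → ρ_c = ρ_m r / (h + r).
ρ_c = 3.33 × 15.4 km / (3.89 km + 15.4 km) = 2.66 g/cm³.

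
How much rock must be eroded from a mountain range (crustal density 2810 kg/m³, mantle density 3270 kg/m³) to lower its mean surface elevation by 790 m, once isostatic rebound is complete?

Net drop Δ = e − u = e − e ρ_c/ρ_m = e (ρ_m − ρ_c)/ρ_m.
e = Δ ρ_m/(ρ_m − ρ_c) = 790 m × 3270/460 = 5620 m.

5620 m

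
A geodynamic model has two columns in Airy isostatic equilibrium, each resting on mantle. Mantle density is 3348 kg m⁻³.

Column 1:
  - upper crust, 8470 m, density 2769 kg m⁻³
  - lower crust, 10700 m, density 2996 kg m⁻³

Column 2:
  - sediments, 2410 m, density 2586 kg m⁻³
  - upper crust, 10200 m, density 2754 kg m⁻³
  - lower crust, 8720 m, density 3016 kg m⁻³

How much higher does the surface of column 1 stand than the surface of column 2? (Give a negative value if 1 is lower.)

−633 m

For any compensation level in the mantle, the mantle terms cancel and isostasy reduces to e = (Σt_1 − Σt_2) − (Σ(ρt)_1 − Σ(ρt)_2) / ρ_m.
Σt_1 = 19170 m; Σt_2 = 21330 m; Σ(ρt)_1 = 55510630; Σ(ρt)_2 = 60622580 (in m·kg m⁻³).
e = (19170 − 21330) − (55510630 − 60622580) / 3348 = −633 m.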